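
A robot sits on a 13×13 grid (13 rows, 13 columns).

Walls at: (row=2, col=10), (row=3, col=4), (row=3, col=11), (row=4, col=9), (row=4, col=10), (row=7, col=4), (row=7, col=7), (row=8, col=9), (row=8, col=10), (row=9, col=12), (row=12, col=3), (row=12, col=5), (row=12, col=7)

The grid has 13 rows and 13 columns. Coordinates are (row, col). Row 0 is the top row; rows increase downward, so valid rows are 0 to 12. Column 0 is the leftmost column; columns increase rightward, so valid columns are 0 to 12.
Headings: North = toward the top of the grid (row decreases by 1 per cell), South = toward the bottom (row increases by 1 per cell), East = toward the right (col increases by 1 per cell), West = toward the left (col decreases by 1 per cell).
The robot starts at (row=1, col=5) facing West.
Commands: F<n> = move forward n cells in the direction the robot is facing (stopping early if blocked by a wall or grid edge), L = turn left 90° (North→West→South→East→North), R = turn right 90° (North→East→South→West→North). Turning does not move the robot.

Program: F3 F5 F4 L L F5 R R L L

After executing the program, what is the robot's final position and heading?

Start: (row=1, col=5), facing West
  F3: move forward 3, now at (row=1, col=2)
  F5: move forward 2/5 (blocked), now at (row=1, col=0)
  F4: move forward 0/4 (blocked), now at (row=1, col=0)
  L: turn left, now facing South
  L: turn left, now facing East
  F5: move forward 5, now at (row=1, col=5)
  R: turn right, now facing South
  R: turn right, now facing West
  L: turn left, now facing South
  L: turn left, now facing East
Final: (row=1, col=5), facing East

Answer: Final position: (row=1, col=5), facing East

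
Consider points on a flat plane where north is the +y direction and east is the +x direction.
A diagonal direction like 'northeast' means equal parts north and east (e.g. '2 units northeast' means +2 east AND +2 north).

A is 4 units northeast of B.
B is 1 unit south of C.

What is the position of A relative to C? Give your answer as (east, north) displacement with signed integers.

Answer: A is at (east=4, north=3) relative to C.

Derivation:
Place C at the origin (east=0, north=0).
  B is 1 unit south of C: delta (east=+0, north=-1); B at (east=0, north=-1).
  A is 4 units northeast of B: delta (east=+4, north=+4); A at (east=4, north=3).
Therefore A relative to C: (east=4, north=3).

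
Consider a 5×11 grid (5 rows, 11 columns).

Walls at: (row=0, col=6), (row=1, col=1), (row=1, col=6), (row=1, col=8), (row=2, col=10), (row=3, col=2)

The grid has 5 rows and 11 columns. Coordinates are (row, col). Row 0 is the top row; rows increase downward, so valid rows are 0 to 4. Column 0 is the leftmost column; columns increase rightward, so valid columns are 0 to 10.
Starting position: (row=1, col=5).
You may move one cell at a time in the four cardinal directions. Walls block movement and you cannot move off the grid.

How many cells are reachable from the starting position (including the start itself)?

BFS flood-fill from (row=1, col=5):
  Distance 0: (row=1, col=5)
  Distance 1: (row=0, col=5), (row=1, col=4), (row=2, col=5)
  Distance 2: (row=0, col=4), (row=1, col=3), (row=2, col=4), (row=2, col=6), (row=3, col=5)
  Distance 3: (row=0, col=3), (row=1, col=2), (row=2, col=3), (row=2, col=7), (row=3, col=4), (row=3, col=6), (row=4, col=5)
  Distance 4: (row=0, col=2), (row=1, col=7), (row=2, col=2), (row=2, col=8), (row=3, col=3), (row=3, col=7), (row=4, col=4), (row=4, col=6)
  Distance 5: (row=0, col=1), (row=0, col=7), (row=2, col=1), (row=2, col=9), (row=3, col=8), (row=4, col=3), (row=4, col=7)
  Distance 6: (row=0, col=0), (row=0, col=8), (row=1, col=9), (row=2, col=0), (row=3, col=1), (row=3, col=9), (row=4, col=2), (row=4, col=8)
  Distance 7: (row=0, col=9), (row=1, col=0), (row=1, col=10), (row=3, col=0), (row=3, col=10), (row=4, col=1), (row=4, col=9)
  Distance 8: (row=0, col=10), (row=4, col=0), (row=4, col=10)
Total reachable: 49 (grid has 49 open cells total)

Answer: Reachable cells: 49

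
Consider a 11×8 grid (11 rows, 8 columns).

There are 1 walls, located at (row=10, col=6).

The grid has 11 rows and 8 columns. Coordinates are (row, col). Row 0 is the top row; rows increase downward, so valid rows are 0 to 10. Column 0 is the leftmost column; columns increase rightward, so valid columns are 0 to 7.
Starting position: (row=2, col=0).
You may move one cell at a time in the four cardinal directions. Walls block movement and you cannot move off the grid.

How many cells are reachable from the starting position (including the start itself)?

Answer: Reachable cells: 87

Derivation:
BFS flood-fill from (row=2, col=0):
  Distance 0: (row=2, col=0)
  Distance 1: (row=1, col=0), (row=2, col=1), (row=3, col=0)
  Distance 2: (row=0, col=0), (row=1, col=1), (row=2, col=2), (row=3, col=1), (row=4, col=0)
  Distance 3: (row=0, col=1), (row=1, col=2), (row=2, col=3), (row=3, col=2), (row=4, col=1), (row=5, col=0)
  Distance 4: (row=0, col=2), (row=1, col=3), (row=2, col=4), (row=3, col=3), (row=4, col=2), (row=5, col=1), (row=6, col=0)
  Distance 5: (row=0, col=3), (row=1, col=4), (row=2, col=5), (row=3, col=4), (row=4, col=3), (row=5, col=2), (row=6, col=1), (row=7, col=0)
  Distance 6: (row=0, col=4), (row=1, col=5), (row=2, col=6), (row=3, col=5), (row=4, col=4), (row=5, col=3), (row=6, col=2), (row=7, col=1), (row=8, col=0)
  Distance 7: (row=0, col=5), (row=1, col=6), (row=2, col=7), (row=3, col=6), (row=4, col=5), (row=5, col=4), (row=6, col=3), (row=7, col=2), (row=8, col=1), (row=9, col=0)
  Distance 8: (row=0, col=6), (row=1, col=7), (row=3, col=7), (row=4, col=6), (row=5, col=5), (row=6, col=4), (row=7, col=3), (row=8, col=2), (row=9, col=1), (row=10, col=0)
  Distance 9: (row=0, col=7), (row=4, col=7), (row=5, col=6), (row=6, col=5), (row=7, col=4), (row=8, col=3), (row=9, col=2), (row=10, col=1)
  Distance 10: (row=5, col=7), (row=6, col=6), (row=7, col=5), (row=8, col=4), (row=9, col=3), (row=10, col=2)
  Distance 11: (row=6, col=7), (row=7, col=6), (row=8, col=5), (row=9, col=4), (row=10, col=3)
  Distance 12: (row=7, col=7), (row=8, col=6), (row=9, col=5), (row=10, col=4)
  Distance 13: (row=8, col=7), (row=9, col=6), (row=10, col=5)
  Distance 14: (row=9, col=7)
  Distance 15: (row=10, col=7)
Total reachable: 87 (grid has 87 open cells total)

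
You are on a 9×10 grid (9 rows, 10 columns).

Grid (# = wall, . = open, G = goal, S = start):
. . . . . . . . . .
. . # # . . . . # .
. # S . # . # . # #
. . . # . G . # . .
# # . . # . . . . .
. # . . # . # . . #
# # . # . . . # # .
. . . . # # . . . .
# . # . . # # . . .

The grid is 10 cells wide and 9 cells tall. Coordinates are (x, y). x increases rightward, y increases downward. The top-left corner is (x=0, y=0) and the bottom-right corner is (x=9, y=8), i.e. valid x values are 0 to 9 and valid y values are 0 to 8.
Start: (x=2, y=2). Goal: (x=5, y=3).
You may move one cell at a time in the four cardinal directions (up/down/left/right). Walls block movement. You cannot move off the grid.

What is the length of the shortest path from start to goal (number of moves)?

Answer: Shortest path length: 14

Derivation:
BFS from (x=2, y=2) until reaching (x=5, y=3):
  Distance 0: (x=2, y=2)
  Distance 1: (x=3, y=2), (x=2, y=3)
  Distance 2: (x=1, y=3), (x=2, y=4)
  Distance 3: (x=0, y=3), (x=3, y=4), (x=2, y=5)
  Distance 4: (x=0, y=2), (x=3, y=5), (x=2, y=6)
  Distance 5: (x=0, y=1), (x=2, y=7)
  Distance 6: (x=0, y=0), (x=1, y=1), (x=1, y=7), (x=3, y=7)
  Distance 7: (x=1, y=0), (x=0, y=7), (x=1, y=8), (x=3, y=8)
  Distance 8: (x=2, y=0), (x=4, y=8)
  Distance 9: (x=3, y=0)
  Distance 10: (x=4, y=0)
  Distance 11: (x=5, y=0), (x=4, y=1)
  Distance 12: (x=6, y=0), (x=5, y=1)
  Distance 13: (x=7, y=0), (x=6, y=1), (x=5, y=2)
  Distance 14: (x=8, y=0), (x=7, y=1), (x=5, y=3)  <- goal reached here
One shortest path (14 moves): (x=2, y=2) -> (x=2, y=3) -> (x=1, y=3) -> (x=0, y=3) -> (x=0, y=2) -> (x=0, y=1) -> (x=1, y=1) -> (x=1, y=0) -> (x=2, y=0) -> (x=3, y=0) -> (x=4, y=0) -> (x=5, y=0) -> (x=5, y=1) -> (x=5, y=2) -> (x=5, y=3)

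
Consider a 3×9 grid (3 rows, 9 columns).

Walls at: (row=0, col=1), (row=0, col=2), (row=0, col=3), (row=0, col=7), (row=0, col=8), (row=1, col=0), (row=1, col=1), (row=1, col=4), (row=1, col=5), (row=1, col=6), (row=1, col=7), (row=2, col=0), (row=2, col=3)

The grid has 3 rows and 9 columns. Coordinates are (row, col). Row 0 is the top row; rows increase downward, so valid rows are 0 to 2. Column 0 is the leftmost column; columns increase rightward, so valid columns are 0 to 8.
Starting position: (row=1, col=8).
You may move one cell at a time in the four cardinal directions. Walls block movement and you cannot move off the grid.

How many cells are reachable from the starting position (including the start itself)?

BFS flood-fill from (row=1, col=8):
  Distance 0: (row=1, col=8)
  Distance 1: (row=2, col=8)
  Distance 2: (row=2, col=7)
  Distance 3: (row=2, col=6)
  Distance 4: (row=2, col=5)
  Distance 5: (row=2, col=4)
Total reachable: 6 (grid has 14 open cells total)

Answer: Reachable cells: 6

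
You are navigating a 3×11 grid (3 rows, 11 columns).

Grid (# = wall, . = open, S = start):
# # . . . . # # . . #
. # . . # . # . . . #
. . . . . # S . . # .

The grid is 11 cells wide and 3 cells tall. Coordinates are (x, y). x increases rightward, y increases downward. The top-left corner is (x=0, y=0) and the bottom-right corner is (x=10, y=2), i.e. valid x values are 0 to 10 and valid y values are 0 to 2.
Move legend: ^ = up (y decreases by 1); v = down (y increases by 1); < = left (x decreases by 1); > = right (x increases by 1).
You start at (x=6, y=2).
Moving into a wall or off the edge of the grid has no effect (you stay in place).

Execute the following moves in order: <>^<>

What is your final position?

Start: (x=6, y=2)
  < (left): blocked, stay at (x=6, y=2)
  > (right): (x=6, y=2) -> (x=7, y=2)
  ^ (up): (x=7, y=2) -> (x=7, y=1)
  < (left): blocked, stay at (x=7, y=1)
  > (right): (x=7, y=1) -> (x=8, y=1)
Final: (x=8, y=1)

Answer: Final position: (x=8, y=1)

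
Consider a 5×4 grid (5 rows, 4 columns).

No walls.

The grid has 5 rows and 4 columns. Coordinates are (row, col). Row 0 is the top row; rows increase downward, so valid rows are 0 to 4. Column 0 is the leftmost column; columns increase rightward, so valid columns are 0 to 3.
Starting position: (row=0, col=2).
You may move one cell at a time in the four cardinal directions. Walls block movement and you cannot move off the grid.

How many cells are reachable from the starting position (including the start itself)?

Answer: Reachable cells: 20

Derivation:
BFS flood-fill from (row=0, col=2):
  Distance 0: (row=0, col=2)
  Distance 1: (row=0, col=1), (row=0, col=3), (row=1, col=2)
  Distance 2: (row=0, col=0), (row=1, col=1), (row=1, col=3), (row=2, col=2)
  Distance 3: (row=1, col=0), (row=2, col=1), (row=2, col=3), (row=3, col=2)
  Distance 4: (row=2, col=0), (row=3, col=1), (row=3, col=3), (row=4, col=2)
  Distance 5: (row=3, col=0), (row=4, col=1), (row=4, col=3)
  Distance 6: (row=4, col=0)
Total reachable: 20 (grid has 20 open cells total)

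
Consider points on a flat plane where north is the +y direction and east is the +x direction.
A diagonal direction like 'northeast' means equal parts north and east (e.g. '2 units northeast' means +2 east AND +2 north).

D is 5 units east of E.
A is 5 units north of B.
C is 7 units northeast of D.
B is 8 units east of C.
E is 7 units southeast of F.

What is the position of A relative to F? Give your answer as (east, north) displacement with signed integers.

Answer: A is at (east=27, north=5) relative to F.

Derivation:
Place F at the origin (east=0, north=0).
  E is 7 units southeast of F: delta (east=+7, north=-7); E at (east=7, north=-7).
  D is 5 units east of E: delta (east=+5, north=+0); D at (east=12, north=-7).
  C is 7 units northeast of D: delta (east=+7, north=+7); C at (east=19, north=0).
  B is 8 units east of C: delta (east=+8, north=+0); B at (east=27, north=0).
  A is 5 units north of B: delta (east=+0, north=+5); A at (east=27, north=5).
Therefore A relative to F: (east=27, north=5).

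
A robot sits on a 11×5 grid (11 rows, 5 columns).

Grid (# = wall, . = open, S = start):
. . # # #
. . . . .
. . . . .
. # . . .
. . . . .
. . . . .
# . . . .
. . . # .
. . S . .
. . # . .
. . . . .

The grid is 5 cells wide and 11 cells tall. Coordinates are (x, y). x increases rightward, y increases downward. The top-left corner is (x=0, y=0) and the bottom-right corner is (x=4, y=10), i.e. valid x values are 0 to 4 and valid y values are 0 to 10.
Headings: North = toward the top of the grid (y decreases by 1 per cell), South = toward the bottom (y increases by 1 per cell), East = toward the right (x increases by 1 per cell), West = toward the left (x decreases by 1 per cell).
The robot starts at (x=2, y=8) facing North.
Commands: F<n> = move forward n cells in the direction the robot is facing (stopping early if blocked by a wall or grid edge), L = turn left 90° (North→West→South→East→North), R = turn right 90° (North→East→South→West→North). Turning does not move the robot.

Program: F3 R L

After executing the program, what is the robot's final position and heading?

Answer: Final position: (x=2, y=5), facing North

Derivation:
Start: (x=2, y=8), facing North
  F3: move forward 3, now at (x=2, y=5)
  R: turn right, now facing East
  L: turn left, now facing North
Final: (x=2, y=5), facing North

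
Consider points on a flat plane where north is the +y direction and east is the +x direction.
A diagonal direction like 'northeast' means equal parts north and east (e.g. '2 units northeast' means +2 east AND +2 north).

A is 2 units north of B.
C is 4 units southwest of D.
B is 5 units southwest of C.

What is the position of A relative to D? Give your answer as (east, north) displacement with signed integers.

Answer: A is at (east=-9, north=-7) relative to D.

Derivation:
Place D at the origin (east=0, north=0).
  C is 4 units southwest of D: delta (east=-4, north=-4); C at (east=-4, north=-4).
  B is 5 units southwest of C: delta (east=-5, north=-5); B at (east=-9, north=-9).
  A is 2 units north of B: delta (east=+0, north=+2); A at (east=-9, north=-7).
Therefore A relative to D: (east=-9, north=-7).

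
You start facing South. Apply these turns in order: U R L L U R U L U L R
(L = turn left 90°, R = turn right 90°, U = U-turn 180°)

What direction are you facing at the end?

Answer: Final heading: East

Derivation:
Start: South
  U (U-turn (180°)) -> North
  R (right (90° clockwise)) -> East
  L (left (90° counter-clockwise)) -> North
  L (left (90° counter-clockwise)) -> West
  U (U-turn (180°)) -> East
  R (right (90° clockwise)) -> South
  U (U-turn (180°)) -> North
  L (left (90° counter-clockwise)) -> West
  U (U-turn (180°)) -> East
  L (left (90° counter-clockwise)) -> North
  R (right (90° clockwise)) -> East
Final: East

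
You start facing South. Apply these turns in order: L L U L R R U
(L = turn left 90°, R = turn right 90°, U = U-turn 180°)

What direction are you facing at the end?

Answer: Final heading: East

Derivation:
Start: South
  L (left (90° counter-clockwise)) -> East
  L (left (90° counter-clockwise)) -> North
  U (U-turn (180°)) -> South
  L (left (90° counter-clockwise)) -> East
  R (right (90° clockwise)) -> South
  R (right (90° clockwise)) -> West
  U (U-turn (180°)) -> East
Final: East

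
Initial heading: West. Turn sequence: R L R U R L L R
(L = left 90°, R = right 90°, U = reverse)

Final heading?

Start: West
  R (right (90° clockwise)) -> North
  L (left (90° counter-clockwise)) -> West
  R (right (90° clockwise)) -> North
  U (U-turn (180°)) -> South
  R (right (90° clockwise)) -> West
  L (left (90° counter-clockwise)) -> South
  L (left (90° counter-clockwise)) -> East
  R (right (90° clockwise)) -> South
Final: South

Answer: Final heading: South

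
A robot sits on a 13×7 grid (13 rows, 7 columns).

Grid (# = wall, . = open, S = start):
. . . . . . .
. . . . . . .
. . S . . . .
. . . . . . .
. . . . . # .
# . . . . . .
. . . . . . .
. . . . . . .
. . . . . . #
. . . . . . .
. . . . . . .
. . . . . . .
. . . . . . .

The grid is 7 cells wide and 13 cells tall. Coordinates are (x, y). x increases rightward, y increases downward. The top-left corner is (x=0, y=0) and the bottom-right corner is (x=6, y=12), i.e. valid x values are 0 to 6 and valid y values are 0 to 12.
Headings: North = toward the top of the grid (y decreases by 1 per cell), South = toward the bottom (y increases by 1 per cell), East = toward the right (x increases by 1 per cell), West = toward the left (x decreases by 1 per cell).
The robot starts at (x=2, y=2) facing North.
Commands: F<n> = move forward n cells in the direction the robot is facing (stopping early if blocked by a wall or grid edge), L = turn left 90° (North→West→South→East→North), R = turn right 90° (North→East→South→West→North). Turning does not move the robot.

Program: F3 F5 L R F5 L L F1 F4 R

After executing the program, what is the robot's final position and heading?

Start: (x=2, y=2), facing North
  F3: move forward 2/3 (blocked), now at (x=2, y=0)
  F5: move forward 0/5 (blocked), now at (x=2, y=0)
  L: turn left, now facing West
  R: turn right, now facing North
  F5: move forward 0/5 (blocked), now at (x=2, y=0)
  L: turn left, now facing West
  L: turn left, now facing South
  F1: move forward 1, now at (x=2, y=1)
  F4: move forward 4, now at (x=2, y=5)
  R: turn right, now facing West
Final: (x=2, y=5), facing West

Answer: Final position: (x=2, y=5), facing West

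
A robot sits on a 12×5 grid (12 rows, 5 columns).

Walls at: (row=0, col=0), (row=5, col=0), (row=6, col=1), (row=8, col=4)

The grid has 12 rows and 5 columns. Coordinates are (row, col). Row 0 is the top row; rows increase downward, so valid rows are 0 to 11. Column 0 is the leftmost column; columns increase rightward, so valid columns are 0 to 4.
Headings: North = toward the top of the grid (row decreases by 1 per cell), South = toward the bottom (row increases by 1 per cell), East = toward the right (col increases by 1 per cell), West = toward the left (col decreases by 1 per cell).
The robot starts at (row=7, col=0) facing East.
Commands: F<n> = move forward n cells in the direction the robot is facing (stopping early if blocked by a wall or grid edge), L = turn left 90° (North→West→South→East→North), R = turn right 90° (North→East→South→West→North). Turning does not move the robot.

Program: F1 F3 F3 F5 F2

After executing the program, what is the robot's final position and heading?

Start: (row=7, col=0), facing East
  F1: move forward 1, now at (row=7, col=1)
  F3: move forward 3, now at (row=7, col=4)
  F3: move forward 0/3 (blocked), now at (row=7, col=4)
  F5: move forward 0/5 (blocked), now at (row=7, col=4)
  F2: move forward 0/2 (blocked), now at (row=7, col=4)
Final: (row=7, col=4), facing East

Answer: Final position: (row=7, col=4), facing East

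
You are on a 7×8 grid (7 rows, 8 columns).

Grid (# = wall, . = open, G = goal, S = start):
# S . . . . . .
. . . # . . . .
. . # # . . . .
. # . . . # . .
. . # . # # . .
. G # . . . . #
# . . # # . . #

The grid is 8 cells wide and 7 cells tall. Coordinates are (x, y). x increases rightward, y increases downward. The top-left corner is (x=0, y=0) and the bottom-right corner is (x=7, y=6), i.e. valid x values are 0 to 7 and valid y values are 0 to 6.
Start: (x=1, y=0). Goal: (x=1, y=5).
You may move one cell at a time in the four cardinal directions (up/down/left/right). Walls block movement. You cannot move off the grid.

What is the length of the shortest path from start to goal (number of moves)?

Answer: Shortest path length: 7

Derivation:
BFS from (x=1, y=0) until reaching (x=1, y=5):
  Distance 0: (x=1, y=0)
  Distance 1: (x=2, y=0), (x=1, y=1)
  Distance 2: (x=3, y=0), (x=0, y=1), (x=2, y=1), (x=1, y=2)
  Distance 3: (x=4, y=0), (x=0, y=2)
  Distance 4: (x=5, y=0), (x=4, y=1), (x=0, y=3)
  Distance 5: (x=6, y=0), (x=5, y=1), (x=4, y=2), (x=0, y=4)
  Distance 6: (x=7, y=0), (x=6, y=1), (x=5, y=2), (x=4, y=3), (x=1, y=4), (x=0, y=5)
  Distance 7: (x=7, y=1), (x=6, y=2), (x=3, y=3), (x=1, y=5)  <- goal reached here
One shortest path (7 moves): (x=1, y=0) -> (x=1, y=1) -> (x=0, y=1) -> (x=0, y=2) -> (x=0, y=3) -> (x=0, y=4) -> (x=1, y=4) -> (x=1, y=5)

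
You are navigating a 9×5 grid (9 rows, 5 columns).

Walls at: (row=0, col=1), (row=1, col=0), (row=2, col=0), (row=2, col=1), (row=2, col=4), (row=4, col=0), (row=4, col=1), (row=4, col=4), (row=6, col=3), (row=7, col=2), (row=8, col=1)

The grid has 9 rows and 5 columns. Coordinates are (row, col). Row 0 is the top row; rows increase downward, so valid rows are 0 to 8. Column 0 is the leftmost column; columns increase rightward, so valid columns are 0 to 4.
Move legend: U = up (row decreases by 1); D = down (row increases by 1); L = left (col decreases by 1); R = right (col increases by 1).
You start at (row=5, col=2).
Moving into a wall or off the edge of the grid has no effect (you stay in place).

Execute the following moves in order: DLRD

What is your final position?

Start: (row=5, col=2)
  D (down): (row=5, col=2) -> (row=6, col=2)
  L (left): (row=6, col=2) -> (row=6, col=1)
  R (right): (row=6, col=1) -> (row=6, col=2)
  D (down): blocked, stay at (row=6, col=2)
Final: (row=6, col=2)

Answer: Final position: (row=6, col=2)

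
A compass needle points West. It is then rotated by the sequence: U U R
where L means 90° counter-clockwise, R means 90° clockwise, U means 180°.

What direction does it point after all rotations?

Start: West
  U (U-turn (180°)) -> East
  U (U-turn (180°)) -> West
  R (right (90° clockwise)) -> North
Final: North

Answer: Final heading: North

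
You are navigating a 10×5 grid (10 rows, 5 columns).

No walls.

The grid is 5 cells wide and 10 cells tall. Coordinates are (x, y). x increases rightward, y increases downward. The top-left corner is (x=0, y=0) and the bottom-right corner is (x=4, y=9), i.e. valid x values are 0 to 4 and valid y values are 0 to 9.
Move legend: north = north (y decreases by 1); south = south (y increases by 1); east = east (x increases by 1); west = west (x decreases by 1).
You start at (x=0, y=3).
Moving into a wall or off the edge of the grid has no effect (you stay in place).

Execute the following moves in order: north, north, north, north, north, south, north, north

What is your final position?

Start: (x=0, y=3)
  north (north): (x=0, y=3) -> (x=0, y=2)
  north (north): (x=0, y=2) -> (x=0, y=1)
  north (north): (x=0, y=1) -> (x=0, y=0)
  north (north): blocked, stay at (x=0, y=0)
  north (north): blocked, stay at (x=0, y=0)
  south (south): (x=0, y=0) -> (x=0, y=1)
  north (north): (x=0, y=1) -> (x=0, y=0)
  north (north): blocked, stay at (x=0, y=0)
Final: (x=0, y=0)

Answer: Final position: (x=0, y=0)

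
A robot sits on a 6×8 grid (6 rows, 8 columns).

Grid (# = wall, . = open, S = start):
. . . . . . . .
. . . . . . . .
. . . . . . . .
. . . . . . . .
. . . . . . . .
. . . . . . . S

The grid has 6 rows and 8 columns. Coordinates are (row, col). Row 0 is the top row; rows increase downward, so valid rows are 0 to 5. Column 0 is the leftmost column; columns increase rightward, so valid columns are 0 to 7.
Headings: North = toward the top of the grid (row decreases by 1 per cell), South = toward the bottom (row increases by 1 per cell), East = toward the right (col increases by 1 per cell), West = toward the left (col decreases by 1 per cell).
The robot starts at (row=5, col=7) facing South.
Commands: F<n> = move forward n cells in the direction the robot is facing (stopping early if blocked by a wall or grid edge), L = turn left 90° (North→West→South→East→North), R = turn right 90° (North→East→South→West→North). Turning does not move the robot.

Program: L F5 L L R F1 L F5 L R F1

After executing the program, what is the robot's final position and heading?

Start: (row=5, col=7), facing South
  L: turn left, now facing East
  F5: move forward 0/5 (blocked), now at (row=5, col=7)
  L: turn left, now facing North
  L: turn left, now facing West
  R: turn right, now facing North
  F1: move forward 1, now at (row=4, col=7)
  L: turn left, now facing West
  F5: move forward 5, now at (row=4, col=2)
  L: turn left, now facing South
  R: turn right, now facing West
  F1: move forward 1, now at (row=4, col=1)
Final: (row=4, col=1), facing West

Answer: Final position: (row=4, col=1), facing West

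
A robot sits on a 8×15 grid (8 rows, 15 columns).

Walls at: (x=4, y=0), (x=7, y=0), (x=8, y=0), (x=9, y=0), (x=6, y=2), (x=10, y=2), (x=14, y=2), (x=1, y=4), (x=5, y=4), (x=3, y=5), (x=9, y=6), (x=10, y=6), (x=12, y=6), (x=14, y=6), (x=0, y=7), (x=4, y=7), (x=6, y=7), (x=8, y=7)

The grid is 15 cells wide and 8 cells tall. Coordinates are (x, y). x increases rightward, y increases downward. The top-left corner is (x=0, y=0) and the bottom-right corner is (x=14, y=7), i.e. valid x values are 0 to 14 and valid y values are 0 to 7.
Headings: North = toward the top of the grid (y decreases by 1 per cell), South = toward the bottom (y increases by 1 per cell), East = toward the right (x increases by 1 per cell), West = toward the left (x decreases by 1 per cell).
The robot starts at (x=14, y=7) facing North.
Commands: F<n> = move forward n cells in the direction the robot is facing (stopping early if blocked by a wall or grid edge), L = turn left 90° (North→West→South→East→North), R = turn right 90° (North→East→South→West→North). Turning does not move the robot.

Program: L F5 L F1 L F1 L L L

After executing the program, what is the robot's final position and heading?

Answer: Final position: (x=10, y=7), facing South

Derivation:
Start: (x=14, y=7), facing North
  L: turn left, now facing West
  F5: move forward 5, now at (x=9, y=7)
  L: turn left, now facing South
  F1: move forward 0/1 (blocked), now at (x=9, y=7)
  L: turn left, now facing East
  F1: move forward 1, now at (x=10, y=7)
  L: turn left, now facing North
  L: turn left, now facing West
  L: turn left, now facing South
Final: (x=10, y=7), facing South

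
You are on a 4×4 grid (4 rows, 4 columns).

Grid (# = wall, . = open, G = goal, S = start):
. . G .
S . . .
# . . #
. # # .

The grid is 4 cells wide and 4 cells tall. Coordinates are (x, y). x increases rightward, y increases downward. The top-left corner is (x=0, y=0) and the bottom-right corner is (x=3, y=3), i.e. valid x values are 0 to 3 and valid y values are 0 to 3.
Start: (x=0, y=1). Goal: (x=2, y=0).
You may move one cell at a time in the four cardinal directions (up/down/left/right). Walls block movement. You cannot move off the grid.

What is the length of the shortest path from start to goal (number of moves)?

BFS from (x=0, y=1) until reaching (x=2, y=0):
  Distance 0: (x=0, y=1)
  Distance 1: (x=0, y=0), (x=1, y=1)
  Distance 2: (x=1, y=0), (x=2, y=1), (x=1, y=2)
  Distance 3: (x=2, y=0), (x=3, y=1), (x=2, y=2)  <- goal reached here
One shortest path (3 moves): (x=0, y=1) -> (x=1, y=1) -> (x=2, y=1) -> (x=2, y=0)

Answer: Shortest path length: 3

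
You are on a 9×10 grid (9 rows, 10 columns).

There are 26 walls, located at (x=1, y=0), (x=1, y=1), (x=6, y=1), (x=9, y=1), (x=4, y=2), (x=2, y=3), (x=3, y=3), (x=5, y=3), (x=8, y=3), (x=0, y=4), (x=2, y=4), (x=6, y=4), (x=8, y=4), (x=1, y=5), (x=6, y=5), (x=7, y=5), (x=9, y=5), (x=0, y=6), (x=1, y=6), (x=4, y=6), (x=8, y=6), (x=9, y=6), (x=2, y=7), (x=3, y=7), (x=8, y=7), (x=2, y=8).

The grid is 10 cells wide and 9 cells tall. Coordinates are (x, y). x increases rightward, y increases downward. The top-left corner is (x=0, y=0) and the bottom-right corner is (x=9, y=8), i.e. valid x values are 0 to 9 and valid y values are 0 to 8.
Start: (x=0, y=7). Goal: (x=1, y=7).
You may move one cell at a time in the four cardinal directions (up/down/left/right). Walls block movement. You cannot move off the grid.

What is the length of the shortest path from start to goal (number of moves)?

BFS from (x=0, y=7) until reaching (x=1, y=7):
  Distance 0: (x=0, y=7)
  Distance 1: (x=1, y=7), (x=0, y=8)  <- goal reached here
One shortest path (1 moves): (x=0, y=7) -> (x=1, y=7)

Answer: Shortest path length: 1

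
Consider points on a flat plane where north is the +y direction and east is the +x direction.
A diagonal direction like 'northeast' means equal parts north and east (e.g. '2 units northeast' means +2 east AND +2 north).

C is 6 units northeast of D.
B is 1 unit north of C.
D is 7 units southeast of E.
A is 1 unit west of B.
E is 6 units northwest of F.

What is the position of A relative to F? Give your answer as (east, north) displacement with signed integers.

Answer: A is at (east=6, north=6) relative to F.

Derivation:
Place F at the origin (east=0, north=0).
  E is 6 units northwest of F: delta (east=-6, north=+6); E at (east=-6, north=6).
  D is 7 units southeast of E: delta (east=+7, north=-7); D at (east=1, north=-1).
  C is 6 units northeast of D: delta (east=+6, north=+6); C at (east=7, north=5).
  B is 1 unit north of C: delta (east=+0, north=+1); B at (east=7, north=6).
  A is 1 unit west of B: delta (east=-1, north=+0); A at (east=6, north=6).
Therefore A relative to F: (east=6, north=6).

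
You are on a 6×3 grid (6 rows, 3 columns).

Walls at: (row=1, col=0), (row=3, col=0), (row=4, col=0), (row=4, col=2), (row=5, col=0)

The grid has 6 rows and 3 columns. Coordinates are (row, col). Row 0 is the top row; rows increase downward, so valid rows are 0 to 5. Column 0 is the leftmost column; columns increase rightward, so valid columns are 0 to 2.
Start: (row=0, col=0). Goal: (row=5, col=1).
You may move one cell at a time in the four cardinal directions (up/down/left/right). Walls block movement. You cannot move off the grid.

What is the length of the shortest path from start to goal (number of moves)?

BFS from (row=0, col=0) until reaching (row=5, col=1):
  Distance 0: (row=0, col=0)
  Distance 1: (row=0, col=1)
  Distance 2: (row=0, col=2), (row=1, col=1)
  Distance 3: (row=1, col=2), (row=2, col=1)
  Distance 4: (row=2, col=0), (row=2, col=2), (row=3, col=1)
  Distance 5: (row=3, col=2), (row=4, col=1)
  Distance 6: (row=5, col=1)  <- goal reached here
One shortest path (6 moves): (row=0, col=0) -> (row=0, col=1) -> (row=1, col=1) -> (row=2, col=1) -> (row=3, col=1) -> (row=4, col=1) -> (row=5, col=1)

Answer: Shortest path length: 6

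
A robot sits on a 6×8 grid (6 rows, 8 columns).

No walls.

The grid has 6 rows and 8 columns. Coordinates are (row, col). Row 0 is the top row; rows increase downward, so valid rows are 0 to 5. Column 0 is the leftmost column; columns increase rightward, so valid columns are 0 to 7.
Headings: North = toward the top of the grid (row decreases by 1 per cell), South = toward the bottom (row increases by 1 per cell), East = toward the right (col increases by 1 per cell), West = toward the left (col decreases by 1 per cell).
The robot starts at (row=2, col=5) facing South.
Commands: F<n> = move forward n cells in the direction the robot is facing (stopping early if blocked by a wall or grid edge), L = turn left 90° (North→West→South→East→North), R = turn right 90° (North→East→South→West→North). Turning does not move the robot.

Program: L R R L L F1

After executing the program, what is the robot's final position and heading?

Answer: Final position: (row=2, col=6), facing East

Derivation:
Start: (row=2, col=5), facing South
  L: turn left, now facing East
  R: turn right, now facing South
  R: turn right, now facing West
  L: turn left, now facing South
  L: turn left, now facing East
  F1: move forward 1, now at (row=2, col=6)
Final: (row=2, col=6), facing East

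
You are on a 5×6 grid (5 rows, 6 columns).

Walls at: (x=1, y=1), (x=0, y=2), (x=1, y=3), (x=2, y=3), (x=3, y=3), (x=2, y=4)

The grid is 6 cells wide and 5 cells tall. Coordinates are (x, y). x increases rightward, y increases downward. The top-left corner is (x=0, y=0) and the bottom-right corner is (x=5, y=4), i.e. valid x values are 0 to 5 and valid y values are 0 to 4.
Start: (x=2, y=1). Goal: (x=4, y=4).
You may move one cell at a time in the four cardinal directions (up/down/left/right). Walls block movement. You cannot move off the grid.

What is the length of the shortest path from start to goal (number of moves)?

BFS from (x=2, y=1) until reaching (x=4, y=4):
  Distance 0: (x=2, y=1)
  Distance 1: (x=2, y=0), (x=3, y=1), (x=2, y=2)
  Distance 2: (x=1, y=0), (x=3, y=0), (x=4, y=1), (x=1, y=2), (x=3, y=2)
  Distance 3: (x=0, y=0), (x=4, y=0), (x=5, y=1), (x=4, y=2)
  Distance 4: (x=5, y=0), (x=0, y=1), (x=5, y=2), (x=4, y=3)
  Distance 5: (x=5, y=3), (x=4, y=4)  <- goal reached here
One shortest path (5 moves): (x=2, y=1) -> (x=3, y=1) -> (x=4, y=1) -> (x=4, y=2) -> (x=4, y=3) -> (x=4, y=4)

Answer: Shortest path length: 5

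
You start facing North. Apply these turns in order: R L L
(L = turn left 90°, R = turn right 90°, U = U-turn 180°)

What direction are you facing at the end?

Start: North
  R (right (90° clockwise)) -> East
  L (left (90° counter-clockwise)) -> North
  L (left (90° counter-clockwise)) -> West
Final: West

Answer: Final heading: West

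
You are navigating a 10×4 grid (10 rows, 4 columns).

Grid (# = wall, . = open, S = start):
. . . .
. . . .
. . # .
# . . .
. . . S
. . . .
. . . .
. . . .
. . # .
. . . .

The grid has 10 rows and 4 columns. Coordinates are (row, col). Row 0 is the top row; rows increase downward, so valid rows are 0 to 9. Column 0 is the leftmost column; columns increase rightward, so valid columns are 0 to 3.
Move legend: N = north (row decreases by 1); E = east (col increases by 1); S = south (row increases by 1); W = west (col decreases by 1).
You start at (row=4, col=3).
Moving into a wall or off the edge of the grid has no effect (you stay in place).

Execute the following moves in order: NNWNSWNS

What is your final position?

Answer: Final position: (row=2, col=3)

Derivation:
Start: (row=4, col=3)
  N (north): (row=4, col=3) -> (row=3, col=3)
  N (north): (row=3, col=3) -> (row=2, col=3)
  W (west): blocked, stay at (row=2, col=3)
  N (north): (row=2, col=3) -> (row=1, col=3)
  S (south): (row=1, col=3) -> (row=2, col=3)
  W (west): blocked, stay at (row=2, col=3)
  N (north): (row=2, col=3) -> (row=1, col=3)
  S (south): (row=1, col=3) -> (row=2, col=3)
Final: (row=2, col=3)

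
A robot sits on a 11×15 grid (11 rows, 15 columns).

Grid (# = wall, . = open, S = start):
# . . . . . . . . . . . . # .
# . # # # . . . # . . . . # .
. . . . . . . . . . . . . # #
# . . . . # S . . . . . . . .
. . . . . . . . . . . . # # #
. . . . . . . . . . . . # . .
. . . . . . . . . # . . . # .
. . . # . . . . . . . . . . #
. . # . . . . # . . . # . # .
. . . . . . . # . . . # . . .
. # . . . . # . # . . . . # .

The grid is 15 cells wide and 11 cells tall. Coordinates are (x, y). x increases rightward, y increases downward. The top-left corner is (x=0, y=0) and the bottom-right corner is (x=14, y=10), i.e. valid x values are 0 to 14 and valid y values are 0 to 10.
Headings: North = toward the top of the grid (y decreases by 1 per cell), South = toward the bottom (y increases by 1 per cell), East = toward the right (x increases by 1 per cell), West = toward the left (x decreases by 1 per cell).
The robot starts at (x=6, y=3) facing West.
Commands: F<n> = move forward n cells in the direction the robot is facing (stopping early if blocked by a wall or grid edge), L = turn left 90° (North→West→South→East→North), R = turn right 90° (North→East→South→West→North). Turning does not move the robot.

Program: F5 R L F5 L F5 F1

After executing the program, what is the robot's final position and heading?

Answer: Final position: (x=6, y=9), facing South

Derivation:
Start: (x=6, y=3), facing West
  F5: move forward 0/5 (blocked), now at (x=6, y=3)
  R: turn right, now facing North
  L: turn left, now facing West
  F5: move forward 0/5 (blocked), now at (x=6, y=3)
  L: turn left, now facing South
  F5: move forward 5, now at (x=6, y=8)
  F1: move forward 1, now at (x=6, y=9)
Final: (x=6, y=9), facing South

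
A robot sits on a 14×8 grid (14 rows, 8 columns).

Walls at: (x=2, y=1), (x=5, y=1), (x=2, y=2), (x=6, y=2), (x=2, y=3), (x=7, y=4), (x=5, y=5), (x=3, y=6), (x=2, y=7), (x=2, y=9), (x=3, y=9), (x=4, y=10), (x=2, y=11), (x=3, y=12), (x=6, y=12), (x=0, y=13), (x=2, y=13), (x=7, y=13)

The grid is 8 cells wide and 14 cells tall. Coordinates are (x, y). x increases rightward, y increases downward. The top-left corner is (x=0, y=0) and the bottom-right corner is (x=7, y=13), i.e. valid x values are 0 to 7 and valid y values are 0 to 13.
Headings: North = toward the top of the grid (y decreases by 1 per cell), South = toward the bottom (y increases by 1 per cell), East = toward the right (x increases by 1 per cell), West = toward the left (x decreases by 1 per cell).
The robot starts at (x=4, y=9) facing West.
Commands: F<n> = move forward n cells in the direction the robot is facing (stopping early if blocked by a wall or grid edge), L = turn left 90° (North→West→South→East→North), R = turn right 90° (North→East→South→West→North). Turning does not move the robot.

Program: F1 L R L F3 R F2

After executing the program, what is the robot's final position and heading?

Start: (x=4, y=9), facing West
  F1: move forward 0/1 (blocked), now at (x=4, y=9)
  L: turn left, now facing South
  R: turn right, now facing West
  L: turn left, now facing South
  F3: move forward 0/3 (blocked), now at (x=4, y=9)
  R: turn right, now facing West
  F2: move forward 0/2 (blocked), now at (x=4, y=9)
Final: (x=4, y=9), facing West

Answer: Final position: (x=4, y=9), facing West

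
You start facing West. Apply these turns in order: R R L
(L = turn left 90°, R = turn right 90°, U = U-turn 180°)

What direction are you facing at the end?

Answer: Final heading: North

Derivation:
Start: West
  R (right (90° clockwise)) -> North
  R (right (90° clockwise)) -> East
  L (left (90° counter-clockwise)) -> North
Final: North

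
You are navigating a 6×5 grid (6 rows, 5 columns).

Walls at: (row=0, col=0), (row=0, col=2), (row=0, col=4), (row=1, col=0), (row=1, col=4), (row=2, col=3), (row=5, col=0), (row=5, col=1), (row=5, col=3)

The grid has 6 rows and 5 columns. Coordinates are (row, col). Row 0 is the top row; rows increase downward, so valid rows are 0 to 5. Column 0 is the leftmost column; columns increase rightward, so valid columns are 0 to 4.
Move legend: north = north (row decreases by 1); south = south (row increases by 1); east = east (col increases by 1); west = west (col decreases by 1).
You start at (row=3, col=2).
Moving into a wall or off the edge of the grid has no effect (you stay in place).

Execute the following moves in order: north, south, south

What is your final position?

Answer: Final position: (row=4, col=2)

Derivation:
Start: (row=3, col=2)
  north (north): (row=3, col=2) -> (row=2, col=2)
  south (south): (row=2, col=2) -> (row=3, col=2)
  south (south): (row=3, col=2) -> (row=4, col=2)
Final: (row=4, col=2)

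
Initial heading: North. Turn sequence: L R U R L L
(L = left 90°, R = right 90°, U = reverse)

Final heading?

Answer: Final heading: East

Derivation:
Start: North
  L (left (90° counter-clockwise)) -> West
  R (right (90° clockwise)) -> North
  U (U-turn (180°)) -> South
  R (right (90° clockwise)) -> West
  L (left (90° counter-clockwise)) -> South
  L (left (90° counter-clockwise)) -> East
Final: East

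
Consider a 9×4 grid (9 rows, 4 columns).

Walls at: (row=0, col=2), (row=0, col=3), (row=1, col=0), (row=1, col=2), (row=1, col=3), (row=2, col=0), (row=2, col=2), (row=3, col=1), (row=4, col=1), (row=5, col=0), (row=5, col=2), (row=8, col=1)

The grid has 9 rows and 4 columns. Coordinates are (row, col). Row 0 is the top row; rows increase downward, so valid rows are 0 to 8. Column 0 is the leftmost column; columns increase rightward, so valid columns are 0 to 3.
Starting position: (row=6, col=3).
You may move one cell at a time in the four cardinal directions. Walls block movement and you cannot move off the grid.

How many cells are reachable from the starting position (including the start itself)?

Answer: Reachable cells: 18

Derivation:
BFS flood-fill from (row=6, col=3):
  Distance 0: (row=6, col=3)
  Distance 1: (row=5, col=3), (row=6, col=2), (row=7, col=3)
  Distance 2: (row=4, col=3), (row=6, col=1), (row=7, col=2), (row=8, col=3)
  Distance 3: (row=3, col=3), (row=4, col=2), (row=5, col=1), (row=6, col=0), (row=7, col=1), (row=8, col=2)
  Distance 4: (row=2, col=3), (row=3, col=2), (row=7, col=0)
  Distance 5: (row=8, col=0)
Total reachable: 18 (grid has 24 open cells total)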